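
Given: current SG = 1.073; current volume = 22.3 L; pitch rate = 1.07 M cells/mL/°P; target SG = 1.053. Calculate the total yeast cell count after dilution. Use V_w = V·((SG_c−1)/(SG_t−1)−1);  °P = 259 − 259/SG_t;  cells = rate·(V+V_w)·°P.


V_w = 22.3·((1.073−1)/(1.053−1)−1) = 8.4151
V_final = 22.3 + 8.4151 = 30.7151
°P = 259 − 259/1.053 = 13.0361
cells = 1.07·30.7151·13.0361

428.4330 billion cells


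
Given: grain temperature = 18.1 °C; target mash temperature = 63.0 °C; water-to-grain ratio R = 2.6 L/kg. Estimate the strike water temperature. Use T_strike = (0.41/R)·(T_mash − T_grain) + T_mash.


T_strike = (0.41/2.6)·(63.0 − 18.1) + 63.0

70.0804 °C


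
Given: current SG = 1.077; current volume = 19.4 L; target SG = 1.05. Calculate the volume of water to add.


V_water = V·((SG_curr − 1)/(SG_target − 1) − 1)
V_water = 19.4·((1.077 − 1)/(1.05 − 1) − 1)

10.4760 L


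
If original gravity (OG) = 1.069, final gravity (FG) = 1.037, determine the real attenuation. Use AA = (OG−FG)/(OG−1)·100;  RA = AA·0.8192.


AA = (1.069 − 1.037)/(1.069 − 1)·100 = 46.3768
RA = 46.3768·0.8192

37.9919 %


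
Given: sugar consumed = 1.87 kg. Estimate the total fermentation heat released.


Q = m_sugar · 590 kJ/kg
Q = 1.87 · 590

1103.3000 kJ


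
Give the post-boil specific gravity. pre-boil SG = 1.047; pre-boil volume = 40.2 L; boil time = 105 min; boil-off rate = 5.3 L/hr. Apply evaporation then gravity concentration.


V_post = V_pre − rate·(t/60);  SG_post = 1 + (SG_pre−1)·V_pre/V_post
V_post = 40.2 − 5.3·(105/60) = 30.9250
SG_post = 1 + (1.047 − 1)·40.2/30.9250

1.0611


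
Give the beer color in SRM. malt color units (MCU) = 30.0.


SRM = 1.4922 · MCU^0.6859
SRM = 1.4922 · 30.0^0.6859

15.3810 SRM


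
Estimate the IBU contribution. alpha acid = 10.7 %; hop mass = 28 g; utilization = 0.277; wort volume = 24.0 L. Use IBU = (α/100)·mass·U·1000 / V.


IBU = (10.7/100)·28·0.277·1000 / 24.0

34.5788 IBU


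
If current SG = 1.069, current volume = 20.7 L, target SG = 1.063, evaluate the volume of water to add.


V_water = V·((SG_curr − 1)/(SG_target − 1) − 1)
V_water = 20.7·((1.069 − 1)/(1.063 − 1) − 1)

1.9714 L


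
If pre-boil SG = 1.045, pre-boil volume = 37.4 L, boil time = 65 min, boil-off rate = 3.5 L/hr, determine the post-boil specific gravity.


V_post = V_pre − rate·(t/60);  SG_post = 1 + (SG_pre−1)·V_pre/V_post
V_post = 37.4 − 3.5·(65/60) = 33.6083
SG_post = 1 + (1.045 − 1)·37.4/33.6083

1.0501


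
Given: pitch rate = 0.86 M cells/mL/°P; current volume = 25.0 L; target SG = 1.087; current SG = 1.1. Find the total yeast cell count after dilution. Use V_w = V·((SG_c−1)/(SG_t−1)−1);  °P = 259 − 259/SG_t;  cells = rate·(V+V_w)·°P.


V_w = 25.0·((1.1−1)/(1.087−1)−1) = 3.7356
V_final = 25.0 + 3.7356 = 28.7356
°P = 259 − 259/1.087 = 20.7295
cells = 0.86·28.7356·20.7295

512.2815 billion cells


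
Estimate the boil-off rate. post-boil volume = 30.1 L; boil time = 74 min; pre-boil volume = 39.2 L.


rate = (V_pre − V_post) / (t_min/60)
rate = (39.2 − 30.1) / (74/60)

7.3784 L/hr


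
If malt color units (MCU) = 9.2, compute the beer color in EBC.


SRM = 1.4922·MCU^0.6859;  EBC = SRM·1.97
SRM = 1.4922·9.2^0.6859 = 6.8374
EBC = 6.8374·1.97

13.4696 EBC


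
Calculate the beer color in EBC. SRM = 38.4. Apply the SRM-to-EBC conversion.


EBC = SRM · 1.97
EBC = 38.4 · 1.97

75.6480 EBC


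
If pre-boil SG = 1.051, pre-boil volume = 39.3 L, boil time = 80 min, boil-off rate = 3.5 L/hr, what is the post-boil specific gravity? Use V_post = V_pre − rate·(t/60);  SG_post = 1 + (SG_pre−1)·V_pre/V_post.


V_post = 39.3 − 3.5·(80/60) = 34.6333
SG_post = 1 + (1.051 − 1)·39.3/34.6333

1.0579


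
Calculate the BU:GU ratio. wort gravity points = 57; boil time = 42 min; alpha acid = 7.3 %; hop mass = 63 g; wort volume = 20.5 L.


U = 1.65·0.000125^(GP/1000)·(1−e^(−0.04t))/4.15;  IBU = (α/100)·m·U·1000/V;  BU:GU = IBU/GP
U = 1.65·0.000125^(57/1000)·(1−e^(−0.04·42))/4.15 = 0.1938
IBU = (7.3/100)·63·0.1938·1000/20.5 = 43.4805
BU:GU = 43.4805/57

0.7628


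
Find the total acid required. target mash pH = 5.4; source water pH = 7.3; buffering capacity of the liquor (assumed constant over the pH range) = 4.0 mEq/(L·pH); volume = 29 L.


acid = buffering capacity · (pH_source − pH_target) · V
acid = 4.0 · (7.3 − 5.4) · 29

220.4000 mEq


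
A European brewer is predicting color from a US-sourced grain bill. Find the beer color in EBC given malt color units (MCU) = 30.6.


SRM = 1.4922·MCU^0.6859;  EBC = SRM·1.97
SRM = 1.4922·30.6^0.6859 = 15.5913
EBC = 15.5913·1.97

30.7149 EBC


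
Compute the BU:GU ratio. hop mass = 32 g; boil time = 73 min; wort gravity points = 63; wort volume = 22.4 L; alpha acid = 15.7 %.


U = 1.65·0.000125^(GP/1000)·(1−e^(−0.04t))/4.15;  IBU = (α/100)·m·U·1000/V;  BU:GU = IBU/GP
U = 1.65·0.000125^(63/1000)·(1−e^(−0.04·73))/4.15 = 0.2135
IBU = (15.7/100)·32·0.2135·1000/22.4 = 47.8922
BU:GU = 47.8922/63

0.7602


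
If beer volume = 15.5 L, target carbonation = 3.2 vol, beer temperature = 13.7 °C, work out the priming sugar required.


residual = 14.695·(0.01821 + 0.09011·e^(−0.04·T));  sugar = (target − residual)·4.0·V
residual = 14.695·(0.01821 + 0.09011·e^(−0.04·13.7)) = 1.0331
sugar = (3.2 − 1.0331)·4.0·15.5

134.3476 g


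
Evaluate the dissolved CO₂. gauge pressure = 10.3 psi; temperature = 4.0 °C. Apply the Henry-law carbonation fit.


vols = (P + 14.695)·(0.01821 + 0.09011·e^(−0.04·T))
vols = (10.3 + 14.695)·(0.01821 + 0.09011·e^(−0.04·4.0))

2.3744 volumes


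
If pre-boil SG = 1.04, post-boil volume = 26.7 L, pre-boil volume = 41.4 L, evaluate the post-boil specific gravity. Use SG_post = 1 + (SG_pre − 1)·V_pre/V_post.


pts_pre = (1.04 − 1)·1000 = 40.0000
pts_post = 40.0000·41.4/26.7 = 62.0225
SG_post = 1 + 62.0225/1000

1.0620


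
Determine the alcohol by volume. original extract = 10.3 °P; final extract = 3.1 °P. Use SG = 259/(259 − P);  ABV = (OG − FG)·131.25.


OG = 259/(259 − 10.3) = 1.0414
FG = 259/(259 − 3.1) = 1.0121
ABV = (1.0414 − 1.0121)·131.25

3.8458 % ABV


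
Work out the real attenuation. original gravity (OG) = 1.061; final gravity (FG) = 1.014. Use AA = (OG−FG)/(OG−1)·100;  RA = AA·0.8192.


AA = (1.061 − 1.014)/(1.061 − 1)·100 = 77.0492
RA = 77.0492·0.8192

63.1187 %


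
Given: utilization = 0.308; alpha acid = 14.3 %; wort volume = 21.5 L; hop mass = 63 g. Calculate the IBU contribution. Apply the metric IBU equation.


IBU = (α/100)·mass·U·1000 / V
IBU = (14.3/100)·63·0.308·1000 / 21.5

129.0592 IBU


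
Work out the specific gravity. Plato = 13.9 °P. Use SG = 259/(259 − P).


SG = 259/(259 − 13.9)

1.0567


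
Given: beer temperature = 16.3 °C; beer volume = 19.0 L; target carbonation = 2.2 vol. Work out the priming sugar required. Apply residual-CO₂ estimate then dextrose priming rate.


residual = 14.695·(0.01821 + 0.09011·e^(−0.04·T));  sugar = (target − residual)·4.0·V
residual = 14.695·(0.01821 + 0.09011·e^(−0.04·16.3)) = 0.9575
sugar = (2.2 − 0.9575)·4.0·19.0

94.4307 g


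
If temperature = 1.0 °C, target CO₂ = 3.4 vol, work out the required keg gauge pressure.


psi = vols/(0.01821 + 0.09011·e^(−0.04·T)) − 14.695
psi = 3.4/(0.01821 + 0.09011·e^(−0.04·1.0)) − 14.695

17.7519 psi


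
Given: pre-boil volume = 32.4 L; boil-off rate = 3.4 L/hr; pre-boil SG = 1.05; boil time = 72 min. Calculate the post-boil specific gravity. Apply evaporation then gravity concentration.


V_post = V_pre − rate·(t/60);  SG_post = 1 + (SG_pre−1)·V_pre/V_post
V_post = 32.4 − 3.4·(72/60) = 28.3200
SG_post = 1 + (1.05 − 1)·32.4/28.3200

1.0572


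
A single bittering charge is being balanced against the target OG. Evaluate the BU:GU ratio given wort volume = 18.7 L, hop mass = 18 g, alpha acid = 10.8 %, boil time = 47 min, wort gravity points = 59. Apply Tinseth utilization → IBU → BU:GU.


U = 1.65·0.000125^(GP/1000)·(1−e^(−0.04t))/4.15;  IBU = (α/100)·m·U·1000/V;  BU:GU = IBU/GP
U = 1.65·0.000125^(59/1000)·(1−e^(−0.04·47))/4.15 = 0.1983
IBU = (10.8/100)·18·0.1983·1000/18.7 = 20.6111
BU:GU = 20.6111/59

0.3493


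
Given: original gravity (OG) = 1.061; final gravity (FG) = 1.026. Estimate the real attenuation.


AA = (OG−FG)/(OG−1)·100;  RA = AA·0.8192
AA = (1.061 − 1.026)/(1.061 − 1)·100 = 57.3770
RA = 57.3770·0.8192

47.0033 %


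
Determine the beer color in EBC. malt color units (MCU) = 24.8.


SRM = 1.4922·MCU^0.6859;  EBC = SRM·1.97
SRM = 1.4922·24.8^0.6859 = 13.4984
EBC = 13.4984·1.97

26.5918 EBC


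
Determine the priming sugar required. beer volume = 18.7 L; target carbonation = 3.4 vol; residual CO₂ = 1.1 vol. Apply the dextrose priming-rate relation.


sugar = (target − residual)·4.0·V
sugar = (3.4 − 1.1)·4.0·18.7

172.0400 g


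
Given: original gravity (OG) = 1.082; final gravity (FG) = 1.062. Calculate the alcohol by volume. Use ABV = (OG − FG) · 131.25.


ABV = (1.082 − 1.062) · 131.25

2.6250 % ABV


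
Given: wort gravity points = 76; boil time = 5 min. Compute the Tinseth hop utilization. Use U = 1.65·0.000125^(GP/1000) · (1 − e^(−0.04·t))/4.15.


bigness = 1.65·0.000125^(76/1000) = 0.8334
boil_factor = (1 − e^(−0.04·5))/4.15 = 0.0437
U = 0.8334 · 0.0437

0.0364


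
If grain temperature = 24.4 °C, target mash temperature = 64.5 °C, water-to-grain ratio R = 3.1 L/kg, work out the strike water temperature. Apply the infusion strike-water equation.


T_strike = (0.41/R)·(T_mash − T_grain) + T_mash
T_strike = (0.41/3.1)·(64.5 − 24.4) + 64.5

69.8035 °C


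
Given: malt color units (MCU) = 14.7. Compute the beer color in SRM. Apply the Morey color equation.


SRM = 1.4922 · MCU^0.6859
SRM = 1.4922 · 14.7^0.6859

9.4295 SRM


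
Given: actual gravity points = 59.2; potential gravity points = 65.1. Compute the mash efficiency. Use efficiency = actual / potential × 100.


efficiency = 59.2 / 65.1 × 100

90.9370 %


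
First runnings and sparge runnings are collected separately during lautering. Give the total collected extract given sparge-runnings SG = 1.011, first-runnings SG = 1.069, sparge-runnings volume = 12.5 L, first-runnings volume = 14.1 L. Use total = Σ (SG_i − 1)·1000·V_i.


first = (1.069 − 1)·1000·14.1 = 972.9000
sparge = (1.011 − 1)·1000·12.5 = 137.5000
total = 972.9000 + 137.5000

1110.4000 gravity·L


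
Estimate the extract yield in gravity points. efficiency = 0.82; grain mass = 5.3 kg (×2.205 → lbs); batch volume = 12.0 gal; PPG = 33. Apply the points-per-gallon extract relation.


points = lbs × PPG × eff / vol
lbs = 5.3 × 2.205 = 11.6865
points = 11.6865 × 33 × 0.82 / 12.0

26.3531 points


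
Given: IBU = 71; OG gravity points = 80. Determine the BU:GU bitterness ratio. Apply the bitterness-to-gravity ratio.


BU:GU = IBU / OG_points
BU:GU = 71 / 80

0.8875


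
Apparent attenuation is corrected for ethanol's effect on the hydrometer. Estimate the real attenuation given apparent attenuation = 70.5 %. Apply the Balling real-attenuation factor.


RA = AA · 0.8192
RA = 70.5 · 0.8192

57.7536 %


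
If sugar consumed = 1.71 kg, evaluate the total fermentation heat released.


Q = m_sugar · 590 kJ/kg
Q = 1.71 · 590

1008.9000 kJ


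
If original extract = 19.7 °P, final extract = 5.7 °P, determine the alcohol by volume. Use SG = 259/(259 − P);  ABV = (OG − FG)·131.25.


OG = 259/(259 − 19.7) = 1.0823
FG = 259/(259 − 5.7) = 1.0225
ABV = (1.0823 − 1.0225)·131.25

7.8514 % ABV


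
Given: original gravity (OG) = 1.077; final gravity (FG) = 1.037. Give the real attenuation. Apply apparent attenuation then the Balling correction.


AA = (OG−FG)/(OG−1)·100;  RA = AA·0.8192
AA = (1.077 − 1.037)/(1.077 − 1)·100 = 51.9481
RA = 51.9481·0.8192

42.5558 %


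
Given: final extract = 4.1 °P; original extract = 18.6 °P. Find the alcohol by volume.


SG = 259/(259 − P);  ABV = (OG − FG)·131.25
OG = 259/(259 − 18.6) = 1.0774
FG = 259/(259 − 4.1) = 1.0161
ABV = (1.0774 − 1.0161)·131.25

8.0438 % ABV


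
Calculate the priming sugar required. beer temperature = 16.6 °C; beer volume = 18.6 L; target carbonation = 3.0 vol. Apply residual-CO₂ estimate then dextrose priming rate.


residual = 14.695·(0.01821 + 0.09011·e^(−0.04·T));  sugar = (target − residual)·4.0·V
residual = 14.695·(0.01821 + 0.09011·e^(−0.04·16.6)) = 0.9493
sugar = (3.0 − 0.9493)·4.0·18.6

152.5750 g


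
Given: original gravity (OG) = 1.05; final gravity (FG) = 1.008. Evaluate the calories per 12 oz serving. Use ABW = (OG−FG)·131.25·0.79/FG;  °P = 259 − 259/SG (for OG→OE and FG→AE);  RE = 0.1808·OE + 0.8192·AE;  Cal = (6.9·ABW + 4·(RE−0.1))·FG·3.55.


ABW = (1.05 − 1.008)·131.25·0.79/1.008 = 4.3203
OE = 259 − 259/1.05 = 12.3333 °P
AE = 259 − 259/1.008 = 2.0556 °P
RE = 0.1808·12.3333 + 0.8192·2.0556 = 3.9138 °P
Cal = (6.9·4.3203 + 4·(3.9138−0.1))·1.008·3.55

161.2616 kcal


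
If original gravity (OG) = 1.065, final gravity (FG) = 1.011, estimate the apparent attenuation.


AA = (OG − FG)/(OG − 1) · 100
AA = (1.065 − 1.011)/(1.065 − 1) · 100

83.0769 %


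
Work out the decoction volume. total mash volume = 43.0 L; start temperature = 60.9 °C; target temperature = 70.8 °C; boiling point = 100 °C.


V_dec = V_total·(T_target − T_start)/(T_boil − T_start)
V_dec = 43.0·(70.8 − 60.9)/(100 − 60.9)

10.8875 L


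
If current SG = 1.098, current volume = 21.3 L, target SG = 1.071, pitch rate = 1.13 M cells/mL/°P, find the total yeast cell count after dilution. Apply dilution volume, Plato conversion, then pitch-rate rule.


V_w = V·((SG_c−1)/(SG_t−1)−1);  °P = 259 − 259/SG_t;  cells = rate·(V+V_w)·°P
V_w = 21.3·((1.098−1)/(1.071−1)−1) = 8.1000
V_final = 21.3 + 8.1000 = 29.4000
°P = 259 − 259/1.071 = 17.1699
cells = 1.13·29.4000·17.1699

570.4196 billion cells


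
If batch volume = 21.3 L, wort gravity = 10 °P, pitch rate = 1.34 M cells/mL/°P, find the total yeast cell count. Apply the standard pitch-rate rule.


cells (billions) = rate · V_L · °P
cells = 1.34 · 21.3 · 10

285.4200 billion cells


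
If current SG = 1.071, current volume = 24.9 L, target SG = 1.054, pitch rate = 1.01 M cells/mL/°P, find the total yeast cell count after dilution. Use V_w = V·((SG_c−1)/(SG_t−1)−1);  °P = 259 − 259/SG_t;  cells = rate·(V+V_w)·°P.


V_w = 24.9·((1.071−1)/(1.054−1)−1) = 7.8389
V_final = 24.9 + 7.8389 = 32.7389
°P = 259 − 259/1.054 = 13.2694
cells = 1.01·32.7389·13.2694

438.7713 billion cells


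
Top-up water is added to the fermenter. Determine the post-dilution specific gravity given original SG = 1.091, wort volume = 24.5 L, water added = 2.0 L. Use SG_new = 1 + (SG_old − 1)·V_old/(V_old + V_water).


pts = (1.091 − 1)·1000·24.5/(24.5 + 2.0) = 84.1321
SG_new = 1 + 84.1321/1000

1.0841


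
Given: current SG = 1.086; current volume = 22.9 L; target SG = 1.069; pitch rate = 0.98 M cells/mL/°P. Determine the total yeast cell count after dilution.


V_w = V·((SG_c−1)/(SG_t−1)−1);  °P = 259 − 259/SG_t;  cells = rate·(V+V_w)·°P
V_w = 22.9·((1.086−1)/(1.069−1)−1) = 5.6420
V_final = 22.9 + 5.6420 = 28.5420
°P = 259 − 259/1.069 = 16.7175
cells = 0.98·28.5420·16.7175

467.6081 billion cells


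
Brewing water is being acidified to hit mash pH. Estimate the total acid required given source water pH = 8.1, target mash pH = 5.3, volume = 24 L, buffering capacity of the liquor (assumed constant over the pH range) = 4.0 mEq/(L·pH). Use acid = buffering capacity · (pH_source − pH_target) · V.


acid = 4.0 · (8.1 − 5.3) · 24

268.8000 mEq


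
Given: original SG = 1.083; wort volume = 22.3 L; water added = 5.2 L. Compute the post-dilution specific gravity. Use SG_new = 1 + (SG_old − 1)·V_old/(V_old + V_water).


pts = (1.083 − 1)·1000·22.3/(22.3 + 5.2) = 67.3055
SG_new = 1 + 67.3055/1000

1.0673


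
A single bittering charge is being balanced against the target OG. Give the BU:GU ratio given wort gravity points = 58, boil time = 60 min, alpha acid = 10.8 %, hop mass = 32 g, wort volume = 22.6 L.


U = 1.65·0.000125^(GP/1000)·(1−e^(−0.04t))/4.15;  IBU = (α/100)·m·U·1000/V;  BU:GU = IBU/GP
U = 1.65·0.000125^(58/1000)·(1−e^(−0.04·60))/4.15 = 0.2147
IBU = (10.8/100)·32·0.2147·1000/22.6 = 32.8262
BU:GU = 32.8262/58

0.5660


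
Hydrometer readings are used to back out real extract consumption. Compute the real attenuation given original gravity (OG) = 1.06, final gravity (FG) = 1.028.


AA = (OG−FG)/(OG−1)·100;  RA = AA·0.8192
AA = (1.06 − 1.028)/(1.06 − 1)·100 = 53.3333
RA = 53.3333·0.8192

43.6907 %


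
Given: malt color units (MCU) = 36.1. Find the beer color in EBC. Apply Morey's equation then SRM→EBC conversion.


SRM = 1.4922·MCU^0.6859;  EBC = SRM·1.97
SRM = 1.4922·36.1^0.6859 = 17.4631
EBC = 17.4631·1.97

34.4023 EBC


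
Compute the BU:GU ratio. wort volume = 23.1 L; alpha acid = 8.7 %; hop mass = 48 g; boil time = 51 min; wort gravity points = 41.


U = 1.65·0.000125^(GP/1000)·(1−e^(−0.04t))/4.15;  IBU = (α/100)·m·U·1000/V;  BU:GU = IBU/GP
U = 1.65·0.000125^(41/1000)·(1−e^(−0.04·51))/4.15 = 0.2393
IBU = (8.7/100)·48·0.2393·1000/23.1 = 43.2576
BU:GU = 43.2576/41

1.0551


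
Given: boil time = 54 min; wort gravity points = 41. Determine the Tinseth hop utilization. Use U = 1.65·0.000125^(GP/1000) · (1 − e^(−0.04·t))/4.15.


bigness = 1.65·0.000125^(41/1000) = 1.1415
boil_factor = (1 − e^(−0.04·54))/4.15 = 0.2132
U = 1.1415 · 0.2132

0.2433


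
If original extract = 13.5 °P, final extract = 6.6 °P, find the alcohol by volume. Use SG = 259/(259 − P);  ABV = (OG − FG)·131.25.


OG = 259/(259 − 13.5) = 1.0550
FG = 259/(259 − 6.6) = 1.0261
ABV = (1.0550 − 1.0261)·131.25

3.7854 % ABV


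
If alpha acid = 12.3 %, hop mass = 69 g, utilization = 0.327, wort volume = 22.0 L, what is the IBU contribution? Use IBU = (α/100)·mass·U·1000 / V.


IBU = (12.3/100)·69·0.327·1000 / 22.0

126.1477 IBU


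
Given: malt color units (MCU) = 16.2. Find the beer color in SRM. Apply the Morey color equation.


SRM = 1.4922 · MCU^0.6859
SRM = 1.4922 · 16.2^0.6859

10.0794 SRM


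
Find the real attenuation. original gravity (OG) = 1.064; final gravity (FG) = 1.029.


AA = (OG−FG)/(OG−1)·100;  RA = AA·0.8192
AA = (1.064 − 1.029)/(1.064 − 1)·100 = 54.6875
RA = 54.6875·0.8192

44.8000 %


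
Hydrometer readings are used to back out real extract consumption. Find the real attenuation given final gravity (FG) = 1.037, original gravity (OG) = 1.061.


AA = (OG−FG)/(OG−1)·100;  RA = AA·0.8192
AA = (1.061 − 1.037)/(1.061 − 1)·100 = 39.3443
RA = 39.3443·0.8192

32.2308 %


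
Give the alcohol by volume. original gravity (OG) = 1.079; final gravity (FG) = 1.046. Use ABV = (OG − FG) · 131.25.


ABV = (1.079 − 1.046) · 131.25

4.3312 % ABV


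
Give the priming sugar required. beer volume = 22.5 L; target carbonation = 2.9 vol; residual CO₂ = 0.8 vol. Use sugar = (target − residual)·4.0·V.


sugar = (2.9 − 0.8)·4.0·22.5

189.0000 g


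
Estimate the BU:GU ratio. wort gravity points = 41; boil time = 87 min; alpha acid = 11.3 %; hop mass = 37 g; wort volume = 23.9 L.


U = 1.65·0.000125^(GP/1000)·(1−e^(−0.04t))/4.15;  IBU = (α/100)·m·U·1000/V;  BU:GU = IBU/GP
U = 1.65·0.000125^(41/1000)·(1−e^(−0.04·87))/4.15 = 0.2666
IBU = (11.3/100)·37·0.2666·1000/23.9 = 46.6339
BU:GU = 46.6339/41

1.1374


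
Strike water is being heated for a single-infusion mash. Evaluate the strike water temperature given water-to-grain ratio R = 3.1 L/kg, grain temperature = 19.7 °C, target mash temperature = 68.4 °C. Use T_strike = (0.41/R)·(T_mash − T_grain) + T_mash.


T_strike = (0.41/3.1)·(68.4 − 19.7) + 68.4

74.8410 °C


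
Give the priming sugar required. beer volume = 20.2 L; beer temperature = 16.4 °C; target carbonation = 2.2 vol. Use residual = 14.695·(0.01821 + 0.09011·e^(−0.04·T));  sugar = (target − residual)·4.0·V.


residual = 14.695·(0.01821 + 0.09011·e^(−0.04·16.4)) = 0.9547
sugar = (2.2 − 0.9547)·4.0·20.2

100.6173 g


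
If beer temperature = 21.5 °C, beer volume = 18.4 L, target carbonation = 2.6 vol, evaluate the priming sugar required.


residual = 14.695·(0.01821 + 0.09011·e^(−0.04·T));  sugar = (target − residual)·4.0·V
residual = 14.695·(0.01821 + 0.09011·e^(−0.04·21.5)) = 0.8279
sugar = (2.6 − 0.8279)·4.0·18.4

130.4241 g


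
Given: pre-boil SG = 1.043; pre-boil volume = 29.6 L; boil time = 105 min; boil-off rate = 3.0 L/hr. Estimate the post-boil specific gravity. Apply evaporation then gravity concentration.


V_post = V_pre − rate·(t/60);  SG_post = 1 + (SG_pre−1)·V_pre/V_post
V_post = 29.6 − 3.0·(105/60) = 24.3500
SG_post = 1 + (1.043 − 1)·29.6/24.3500

1.0523


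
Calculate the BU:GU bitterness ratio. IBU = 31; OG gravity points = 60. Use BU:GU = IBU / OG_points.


BU:GU = 31 / 60

0.5167


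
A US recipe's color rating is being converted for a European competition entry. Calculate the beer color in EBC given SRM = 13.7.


EBC = SRM · 1.97
EBC = 13.7 · 1.97

26.9890 EBC


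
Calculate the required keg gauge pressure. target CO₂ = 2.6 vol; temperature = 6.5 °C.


psi = vols/(0.01821 + 0.09011·e^(−0.04·T)) − 14.695
psi = 2.6/(0.01821 + 0.09011·e^(−0.04·6.5)) − 14.695

14.9551 psi


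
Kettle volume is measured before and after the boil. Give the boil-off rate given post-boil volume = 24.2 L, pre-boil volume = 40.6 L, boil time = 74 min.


rate = (V_pre − V_post) / (t_min/60)
rate = (40.6 − 24.2) / (74/60)

13.2973 L/hr


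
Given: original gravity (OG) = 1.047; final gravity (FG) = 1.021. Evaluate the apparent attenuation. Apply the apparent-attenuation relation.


AA = (OG − FG)/(OG − 1) · 100
AA = (1.047 − 1.021)/(1.047 − 1) · 100

55.3191 %


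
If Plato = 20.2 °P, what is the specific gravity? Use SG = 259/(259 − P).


SG = 259/(259 − 20.2)

1.0846


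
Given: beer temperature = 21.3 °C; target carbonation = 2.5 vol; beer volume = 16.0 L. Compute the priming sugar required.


residual = 14.695·(0.01821 + 0.09011·e^(−0.04·T));  sugar = (target − residual)·4.0·V
residual = 14.695·(0.01821 + 0.09011·e^(−0.04·21.3)) = 0.8324
sugar = (2.5 − 0.8324)·4.0·16.0

106.7242 g


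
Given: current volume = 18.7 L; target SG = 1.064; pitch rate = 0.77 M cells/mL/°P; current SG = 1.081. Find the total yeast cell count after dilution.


V_w = V·((SG_c−1)/(SG_t−1)−1);  °P = 259 − 259/SG_t;  cells = rate·(V+V_w)·°P
V_w = 18.7·((1.081−1)/(1.064−1)−1) = 4.9672
V_final = 18.7 + 4.9672 = 23.6672
°P = 259 − 259/1.064 = 15.5789
cells = 0.77·23.6672·15.5789

283.9066 billion cells


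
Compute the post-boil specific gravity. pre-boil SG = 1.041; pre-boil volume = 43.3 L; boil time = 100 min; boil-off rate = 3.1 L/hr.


V_post = V_pre − rate·(t/60);  SG_post = 1 + (SG_pre−1)·V_pre/V_post
V_post = 43.3 − 3.1·(100/60) = 38.1333
SG_post = 1 + (1.041 − 1)·43.3/38.1333

1.0466


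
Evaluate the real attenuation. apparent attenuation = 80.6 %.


RA = AA · 0.8192
RA = 80.6 · 0.8192

66.0275 %


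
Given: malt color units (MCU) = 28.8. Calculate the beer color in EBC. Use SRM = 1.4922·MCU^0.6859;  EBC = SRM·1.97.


SRM = 1.4922·28.8^0.6859 = 14.9563
EBC = 14.9563·1.97

29.4639 EBC


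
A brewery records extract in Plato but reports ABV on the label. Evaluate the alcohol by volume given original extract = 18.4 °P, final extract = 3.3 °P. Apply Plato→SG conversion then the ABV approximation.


SG = 259/(259 − P);  ABV = (OG − FG)·131.25
OG = 259/(259 − 18.4) = 1.0765
FG = 259/(259 − 3.3) = 1.0129
ABV = (1.0765 − 1.0129)·131.25

8.3435 % ABV


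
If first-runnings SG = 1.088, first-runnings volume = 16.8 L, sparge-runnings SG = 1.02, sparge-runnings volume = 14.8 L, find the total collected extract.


total = Σ (SG_i − 1)·1000·V_i
first = (1.088 − 1)·1000·16.8 = 1478.4000
sparge = (1.02 − 1)·1000·14.8 = 296.0000
total = 1478.4000 + 296.0000

1774.4000 gravity·L


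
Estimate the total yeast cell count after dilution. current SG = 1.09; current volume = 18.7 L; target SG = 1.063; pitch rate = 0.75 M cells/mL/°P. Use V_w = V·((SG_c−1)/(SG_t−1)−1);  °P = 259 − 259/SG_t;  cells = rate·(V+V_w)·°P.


V_w = 18.7·((1.09−1)/(1.063−1)−1) = 8.0143
V_final = 18.7 + 8.0143 = 26.7143
°P = 259 − 259/1.063 = 15.3500
cells = 0.75·26.7143·15.3500

307.5473 billion cells


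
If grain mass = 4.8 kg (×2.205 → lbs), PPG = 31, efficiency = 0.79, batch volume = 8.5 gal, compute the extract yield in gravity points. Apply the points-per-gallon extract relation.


points = lbs × PPG × eff / vol
lbs = 4.8 × 2.205 = 10.5840
points = 10.5840 × 31 × 0.79 / 8.5

30.4944 points


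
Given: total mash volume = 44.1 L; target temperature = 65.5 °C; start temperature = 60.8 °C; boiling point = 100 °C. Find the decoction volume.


V_dec = V_total·(T_target − T_start)/(T_boil − T_start)
V_dec = 44.1·(65.5 − 60.8)/(100 − 60.8)

5.2875 L


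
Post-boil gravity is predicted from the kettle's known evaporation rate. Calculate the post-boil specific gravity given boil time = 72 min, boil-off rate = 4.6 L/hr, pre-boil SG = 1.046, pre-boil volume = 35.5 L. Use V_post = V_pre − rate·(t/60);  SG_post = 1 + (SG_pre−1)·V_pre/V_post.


V_post = 35.5 − 4.6·(72/60) = 29.9800
SG_post = 1 + (1.046 − 1)·35.5/29.9800

1.0545


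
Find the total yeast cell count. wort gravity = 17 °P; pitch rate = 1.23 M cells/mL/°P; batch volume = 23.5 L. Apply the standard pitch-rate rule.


cells (billions) = rate · V_L · °P
cells = 1.23 · 23.5 · 17

491.3850 billion cells


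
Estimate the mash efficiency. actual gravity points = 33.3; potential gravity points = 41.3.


efficiency = actual / potential × 100
efficiency = 33.3 / 41.3 × 100

80.6295 %


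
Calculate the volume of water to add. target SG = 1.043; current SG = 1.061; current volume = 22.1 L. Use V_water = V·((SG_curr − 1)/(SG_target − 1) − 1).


V_water = 22.1·((1.061 − 1)/(1.043 − 1) − 1)

9.2512 L


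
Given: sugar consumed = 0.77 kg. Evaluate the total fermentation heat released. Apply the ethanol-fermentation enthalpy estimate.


Q = m_sugar · 590 kJ/kg
Q = 0.77 · 590

454.3000 kJ


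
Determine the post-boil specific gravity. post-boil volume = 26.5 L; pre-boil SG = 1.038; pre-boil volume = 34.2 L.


SG_post = 1 + (SG_pre − 1)·V_pre/V_post
pts_pre = (1.038 − 1)·1000 = 38.0000
pts_post = 38.0000·34.2/26.5 = 49.0415
SG_post = 1 + 49.0415/1000

1.0490


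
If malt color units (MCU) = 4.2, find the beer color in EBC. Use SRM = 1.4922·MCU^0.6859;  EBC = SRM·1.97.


SRM = 1.4922·4.2^0.6859 = 3.9931
EBC = 3.9931·1.97

7.8665 EBC


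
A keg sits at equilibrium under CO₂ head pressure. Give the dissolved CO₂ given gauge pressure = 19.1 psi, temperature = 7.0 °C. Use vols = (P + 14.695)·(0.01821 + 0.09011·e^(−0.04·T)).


vols = (19.1 + 14.695)·(0.01821 + 0.09011·e^(−0.04·7.0))

2.9170 volumes


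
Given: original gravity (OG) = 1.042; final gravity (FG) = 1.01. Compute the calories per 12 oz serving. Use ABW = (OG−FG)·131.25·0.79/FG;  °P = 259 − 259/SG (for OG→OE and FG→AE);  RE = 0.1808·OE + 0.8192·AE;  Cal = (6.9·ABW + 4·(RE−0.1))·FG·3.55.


ABW = (1.042 − 1.01)·131.25·0.79/1.01 = 3.2851
OE = 259 − 259/1.042 = 10.4395 °P
AE = 259 − 259/1.01 = 2.5644 °P
RE = 0.1808·10.4395 + 0.8192·2.5644 = 3.9882 °P
Cal = (6.9·3.2851 + 4·(3.9882−0.1))·1.01·3.55

137.0388 kcal


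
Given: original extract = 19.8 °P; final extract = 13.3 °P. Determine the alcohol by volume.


SG = 259/(259 − P);  ABV = (OG − FG)·131.25
OG = 259/(259 − 19.8) = 1.0828
FG = 259/(259 − 13.3) = 1.0541
ABV = (1.0828 − 1.0541)·131.25

3.7596 % ABV


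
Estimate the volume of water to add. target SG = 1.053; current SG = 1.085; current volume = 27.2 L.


V_water = V·((SG_curr − 1)/(SG_target − 1) − 1)
V_water = 27.2·((1.085 − 1)/(1.053 − 1) − 1)

16.4226 L


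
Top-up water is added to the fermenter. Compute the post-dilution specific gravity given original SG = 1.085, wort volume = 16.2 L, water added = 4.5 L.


SG_new = 1 + (SG_old − 1)·V_old/(V_old + V_water)
pts = (1.085 − 1)·1000·16.2/(16.2 + 4.5) = 66.5217
SG_new = 1 + 66.5217/1000

1.0665


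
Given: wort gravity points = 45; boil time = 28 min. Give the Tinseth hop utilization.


U = 1.65·0.000125^(GP/1000) · (1 − e^(−0.04·t))/4.15
bigness = 1.65·0.000125^(45/1000) = 1.1011
boil_factor = (1 − e^(−0.04·28))/4.15 = 0.1623
U = 1.1011 · 0.1623

0.1788


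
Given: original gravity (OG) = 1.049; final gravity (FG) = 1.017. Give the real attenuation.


AA = (OG−FG)/(OG−1)·100;  RA = AA·0.8192
AA = (1.049 − 1.017)/(1.049 − 1)·100 = 65.3061
RA = 65.3061·0.8192

53.4988 %


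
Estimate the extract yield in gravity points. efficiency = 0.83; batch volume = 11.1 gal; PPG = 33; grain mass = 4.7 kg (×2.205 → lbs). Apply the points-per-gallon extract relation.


points = lbs × PPG × eff / vol
lbs = 4.7 × 2.205 = 10.3635
points = 10.3635 × 33 × 0.83 / 11.1

25.5726 points


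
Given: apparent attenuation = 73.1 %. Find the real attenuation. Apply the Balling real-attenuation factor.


RA = AA · 0.8192
RA = 73.1 · 0.8192

59.8835 %


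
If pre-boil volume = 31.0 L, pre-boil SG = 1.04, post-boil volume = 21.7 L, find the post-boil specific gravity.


SG_post = 1 + (SG_pre − 1)·V_pre/V_post
pts_pre = (1.04 − 1)·1000 = 40.0000
pts_post = 40.0000·31.0/21.7 = 57.1429
SG_post = 1 + 57.1429/1000

1.0571


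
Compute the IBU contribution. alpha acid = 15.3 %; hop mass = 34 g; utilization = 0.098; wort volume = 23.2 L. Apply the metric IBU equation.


IBU = (α/100)·mass·U·1000 / V
IBU = (15.3/100)·34·0.098·1000 / 23.2

21.9740 IBU


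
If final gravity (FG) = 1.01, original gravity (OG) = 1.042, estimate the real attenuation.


AA = (OG−FG)/(OG−1)·100;  RA = AA·0.8192
AA = (1.042 − 1.01)/(1.042 − 1)·100 = 76.1905
RA = 76.1905·0.8192

62.4152 %


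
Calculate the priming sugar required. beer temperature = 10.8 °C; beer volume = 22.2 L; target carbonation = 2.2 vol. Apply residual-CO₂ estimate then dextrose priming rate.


residual = 14.695·(0.01821 + 0.09011·e^(−0.04·T));  sugar = (target − residual)·4.0·V
residual = 14.695·(0.01821 + 0.09011·e^(−0.04·10.8)) = 1.1273
sugar = (2.2 − 1.1273)·4.0·22.2

95.2596 g


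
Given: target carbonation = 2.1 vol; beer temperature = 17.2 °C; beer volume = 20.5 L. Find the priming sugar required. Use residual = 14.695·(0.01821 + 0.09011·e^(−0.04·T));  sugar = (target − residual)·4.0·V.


residual = 14.695·(0.01821 + 0.09011·e^(−0.04·17.2)) = 0.9331
sugar = (2.1 − 0.9331)·4.0·20.5

95.6861 g


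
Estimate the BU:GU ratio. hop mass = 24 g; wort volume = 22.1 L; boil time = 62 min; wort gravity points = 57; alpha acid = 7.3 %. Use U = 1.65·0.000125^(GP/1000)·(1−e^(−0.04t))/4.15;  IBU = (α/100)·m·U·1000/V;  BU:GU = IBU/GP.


U = 1.65·0.000125^(57/1000)·(1−e^(−0.04·62))/4.15 = 0.2183
IBU = (7.3/100)·24·0.2183·1000/22.1 = 17.3029
BU:GU = 17.3029/57

0.3036


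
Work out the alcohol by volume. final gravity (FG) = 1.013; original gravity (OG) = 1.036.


ABV = (OG − FG) · 131.25
ABV = (1.036 − 1.013) · 131.25

3.0188 % ABV


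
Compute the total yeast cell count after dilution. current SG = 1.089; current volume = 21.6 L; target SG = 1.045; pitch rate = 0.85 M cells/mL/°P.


V_w = V·((SG_c−1)/(SG_t−1)−1);  °P = 259 − 259/SG_t;  cells = rate·(V+V_w)·°P
V_w = 21.6·((1.089−1)/(1.045−1)−1) = 21.1200
V_final = 21.6 + 21.1200 = 42.7200
°P = 259 − 259/1.045 = 11.1531
cells = 0.85·42.7200·11.1531

404.9917 billion cells


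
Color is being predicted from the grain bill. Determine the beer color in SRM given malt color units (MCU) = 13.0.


SRM = 1.4922 · MCU^0.6859
SRM = 1.4922 · 13.0^0.6859

8.6672 SRM


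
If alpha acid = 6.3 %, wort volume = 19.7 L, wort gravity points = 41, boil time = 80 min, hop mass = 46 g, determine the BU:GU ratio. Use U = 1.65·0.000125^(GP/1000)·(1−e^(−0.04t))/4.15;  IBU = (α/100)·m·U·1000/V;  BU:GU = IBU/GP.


U = 1.65·0.000125^(41/1000)·(1−e^(−0.04·80))/4.15 = 0.2638
IBU = (6.3/100)·46·0.2638·1000/19.7 = 38.8121
BU:GU = 38.8121/41

0.9466


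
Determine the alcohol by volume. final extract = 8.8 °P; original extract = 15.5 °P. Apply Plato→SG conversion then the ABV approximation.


SG = 259/(259 − P);  ABV = (OG − FG)·131.25
OG = 259/(259 − 15.5) = 1.0637
FG = 259/(259 − 8.8) = 1.0352
ABV = (1.0637 − 1.0352)·131.25

3.7384 % ABV


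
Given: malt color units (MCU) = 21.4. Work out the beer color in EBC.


SRM = 1.4922·MCU^0.6859;  EBC = SRM·1.97
SRM = 1.4922·21.4^0.6859 = 12.1999
EBC = 12.1999·1.97

24.0339 EBC


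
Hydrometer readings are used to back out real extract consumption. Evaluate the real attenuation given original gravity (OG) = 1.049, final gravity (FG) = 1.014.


AA = (OG−FG)/(OG−1)·100;  RA = AA·0.8192
AA = (1.049 − 1.014)/(1.049 − 1)·100 = 71.4286
RA = 71.4286·0.8192

58.5143 %


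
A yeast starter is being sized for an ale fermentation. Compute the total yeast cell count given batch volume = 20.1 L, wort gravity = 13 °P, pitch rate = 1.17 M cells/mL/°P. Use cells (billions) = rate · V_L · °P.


cells = 1.17 · 20.1 · 13

305.7210 billion cells


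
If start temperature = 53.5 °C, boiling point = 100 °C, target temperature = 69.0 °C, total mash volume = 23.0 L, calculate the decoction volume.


V_dec = V_total·(T_target − T_start)/(T_boil − T_start)
V_dec = 23.0·(69.0 − 53.5)/(100 − 53.5)

7.6667 L


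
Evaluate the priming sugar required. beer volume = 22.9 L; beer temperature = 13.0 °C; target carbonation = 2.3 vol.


residual = 14.695·(0.01821 + 0.09011·e^(−0.04·T));  sugar = (target − residual)·4.0·V
residual = 14.695·(0.01821 + 0.09011·e^(−0.04·13.0)) = 1.0548
sugar = (2.3 − 1.0548)·4.0·22.9

114.0566 g


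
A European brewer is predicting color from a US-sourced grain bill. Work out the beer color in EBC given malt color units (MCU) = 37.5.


SRM = 1.4922·MCU^0.6859;  EBC = SRM·1.97
SRM = 1.4922·37.5^0.6859 = 17.9248
EBC = 17.9248·1.97

35.3119 EBC


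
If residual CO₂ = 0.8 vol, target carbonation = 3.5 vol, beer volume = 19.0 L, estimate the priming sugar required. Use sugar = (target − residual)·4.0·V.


sugar = (3.5 − 0.8)·4.0·19.0

205.2000 g


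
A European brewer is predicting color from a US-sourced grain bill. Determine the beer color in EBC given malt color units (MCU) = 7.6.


SRM = 1.4922·MCU^0.6859;  EBC = SRM·1.97
SRM = 1.4922·7.6^0.6859 = 5.9976
EBC = 5.9976·1.97

11.8153 EBC


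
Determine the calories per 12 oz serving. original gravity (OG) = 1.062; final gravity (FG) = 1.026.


ABW = (OG−FG)·131.25·0.79/FG;  °P = 259 − 259/SG (for OG→OE and FG→AE);  RE = 0.1808·OE + 0.8192·AE;  Cal = (6.9·ABW + 4·(RE−0.1))·FG·3.55
ABW = (1.062 − 1.026)·131.25·0.79/1.026 = 3.6382
OE = 259 − 259/1.062 = 15.1205 °P
AE = 259 − 259/1.026 = 6.5634 °P
RE = 0.1808·15.1205 + 0.8192·6.5634 = 8.1105 °P
Cal = (6.9·3.6382 + 4·(8.1105−0.1))·1.026·3.55

208.1401 kcal


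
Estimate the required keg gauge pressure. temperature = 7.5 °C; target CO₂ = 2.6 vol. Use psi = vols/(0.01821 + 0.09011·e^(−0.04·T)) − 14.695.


psi = 2.6/(0.01821 + 0.09011·e^(−0.04·7.5)) − 14.695

15.9058 psi


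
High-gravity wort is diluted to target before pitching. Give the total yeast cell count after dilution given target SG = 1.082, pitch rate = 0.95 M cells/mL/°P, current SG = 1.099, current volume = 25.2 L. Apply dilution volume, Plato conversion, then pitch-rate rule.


V_w = V·((SG_c−1)/(SG_t−1)−1);  °P = 259 − 259/SG_t;  cells = rate·(V+V_w)·°P
V_w = 25.2·((1.099−1)/(1.082−1)−1) = 5.2244
V_final = 25.2 + 5.2244 = 30.4244
°P = 259 − 259/1.082 = 19.6285
cells = 0.95·30.4244·19.6285

567.3249 billion cells


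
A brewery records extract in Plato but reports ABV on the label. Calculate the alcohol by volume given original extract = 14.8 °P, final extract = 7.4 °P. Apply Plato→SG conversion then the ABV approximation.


SG = 259/(259 − P);  ABV = (OG − FG)·131.25
OG = 259/(259 − 14.8) = 1.0606
FG = 259/(259 − 7.4) = 1.0294
ABV = (1.0606 − 1.0294)·131.25

4.0943 % ABV


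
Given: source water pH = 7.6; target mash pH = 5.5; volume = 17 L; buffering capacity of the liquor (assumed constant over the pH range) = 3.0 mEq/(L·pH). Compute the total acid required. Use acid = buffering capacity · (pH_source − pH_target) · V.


acid = 3.0 · (7.6 − 5.5) · 17

107.1000 mEq


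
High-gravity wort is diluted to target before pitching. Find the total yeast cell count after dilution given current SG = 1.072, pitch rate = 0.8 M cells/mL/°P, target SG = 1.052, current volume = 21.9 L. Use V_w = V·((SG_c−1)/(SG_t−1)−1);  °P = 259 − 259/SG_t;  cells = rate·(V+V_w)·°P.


V_w = 21.9·((1.072−1)/(1.052−1)−1) = 8.4231
V_final = 21.9 + 8.4231 = 30.3231
°P = 259 − 259/1.052 = 12.8023
cells = 0.8·30.3231·12.8023

310.5637 billion cells


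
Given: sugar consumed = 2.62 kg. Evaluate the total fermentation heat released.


Q = m_sugar · 590 kJ/kg
Q = 2.62 · 590

1545.8000 kJ


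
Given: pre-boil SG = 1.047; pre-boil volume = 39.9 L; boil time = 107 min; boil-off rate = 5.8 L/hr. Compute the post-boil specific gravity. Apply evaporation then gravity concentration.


V_post = V_pre − rate·(t/60);  SG_post = 1 + (SG_pre−1)·V_pre/V_post
V_post = 39.9 − 5.8·(107/60) = 29.5567
SG_post = 1 + (1.047 − 1)·39.9/29.5567

1.0634


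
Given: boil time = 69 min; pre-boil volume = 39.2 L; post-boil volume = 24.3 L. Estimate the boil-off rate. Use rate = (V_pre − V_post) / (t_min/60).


rate = (39.2 − 24.3) / (69/60)

12.9565 L/hr


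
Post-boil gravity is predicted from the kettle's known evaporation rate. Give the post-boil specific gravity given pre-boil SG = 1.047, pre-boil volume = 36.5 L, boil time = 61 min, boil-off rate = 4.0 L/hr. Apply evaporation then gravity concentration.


V_post = V_pre − rate·(t/60);  SG_post = 1 + (SG_pre−1)·V_pre/V_post
V_post = 36.5 − 4.0·(61/60) = 32.4333
SG_post = 1 + (1.047 − 1)·36.5/32.4333

1.0529


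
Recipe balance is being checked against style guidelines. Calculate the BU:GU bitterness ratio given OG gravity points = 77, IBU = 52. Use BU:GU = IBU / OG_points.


BU:GU = 52 / 77

0.6753


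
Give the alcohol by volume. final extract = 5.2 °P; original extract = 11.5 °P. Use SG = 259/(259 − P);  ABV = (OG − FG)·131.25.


OG = 259/(259 − 11.5) = 1.0465
FG = 259/(259 − 5.2) = 1.0205
ABV = (1.0465 − 1.0205)·131.25

3.4094 % ABV


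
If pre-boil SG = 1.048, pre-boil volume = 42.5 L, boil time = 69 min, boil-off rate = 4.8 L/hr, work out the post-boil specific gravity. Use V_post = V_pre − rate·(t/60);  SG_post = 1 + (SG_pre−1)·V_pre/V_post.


V_post = 42.5 − 4.8·(69/60) = 36.9800
SG_post = 1 + (1.048 − 1)·42.5/36.9800

1.0552
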